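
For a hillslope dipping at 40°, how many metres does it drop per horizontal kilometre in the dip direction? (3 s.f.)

839 m

drop per km = 1000 × tan 40° = 1000 × 0.8391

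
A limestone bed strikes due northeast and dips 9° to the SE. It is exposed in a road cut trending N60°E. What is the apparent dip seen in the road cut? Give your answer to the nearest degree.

2°

Angle between strike (due northeast) and section (N60°E): β = 15°.
tan(apparent dip) = tan 9° · sin 15° = 0.0410
apparent dip = arctan 0.0410 = 2.35°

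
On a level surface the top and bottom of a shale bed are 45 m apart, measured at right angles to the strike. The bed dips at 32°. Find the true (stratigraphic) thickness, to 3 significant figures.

23.8 m

True thickness t = w · sin(dip) = 45 × sin 32°
t = 45 × 0.5299 = 23.846 m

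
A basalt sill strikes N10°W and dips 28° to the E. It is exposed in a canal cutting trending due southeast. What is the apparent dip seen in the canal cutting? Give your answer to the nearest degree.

17°

Angle between strike (N10°W) and section (due southeast): β = 35°.
tan α = tan 28° × sin 35° = 0.5317 × 0.5736 = 0.3050
α = arctan(0.3050) = 16.96°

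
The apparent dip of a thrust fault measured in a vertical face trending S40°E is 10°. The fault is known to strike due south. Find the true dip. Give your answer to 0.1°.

The section is 40° from the strike.
tan δ = tan α / sin β = tan 10° / sin 40° = 0.1763 / 0.6428 = 0.2743
δ = arctan(0.2743) = 15.34°

15.3°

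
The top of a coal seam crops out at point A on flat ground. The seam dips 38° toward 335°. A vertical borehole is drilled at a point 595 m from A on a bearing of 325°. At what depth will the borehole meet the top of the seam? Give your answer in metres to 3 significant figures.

458 m

The hole lies 10° from the dip direction, so the down-dip offset is 595 × cos 10° = 585.96 m.
Depth = down-dip offset × tan(dip) = 585.96 × tan 38° = 585.96 × 0.7813
Depth = 457.80 m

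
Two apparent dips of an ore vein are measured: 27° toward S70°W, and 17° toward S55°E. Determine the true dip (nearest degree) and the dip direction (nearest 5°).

Each apparent-dip line lies in the plane. As unit vectors (x east, y north, z up), v₁ plunges 27°→S70°W and v₂ plunges 17°→S55°E.
The plane normal is n = v₁ × v₂ ∝ (-0.160, -0.600, 0.698).
True dip = arccos(n_z / |n|) = arccos(0.7469) = 41.7°.
Dip direction = atan2(-0.160, -0.600) = 195° (azimuth of n's horizontal projection).

true dip 42°, dip direction 195°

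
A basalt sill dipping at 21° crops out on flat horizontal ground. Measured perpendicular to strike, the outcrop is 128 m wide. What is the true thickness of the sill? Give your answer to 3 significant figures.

45.9 m

True thickness t = w · sin(dip) = 128 × sin 21°
t = 128 × 0.3584 = 45.871 m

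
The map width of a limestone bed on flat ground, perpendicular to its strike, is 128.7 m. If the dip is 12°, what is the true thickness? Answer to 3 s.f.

True thickness t = w · sin(dip) = 128.7 × sin 12°
t = 128.7 × 0.2079 = 26.758 m

26.8 m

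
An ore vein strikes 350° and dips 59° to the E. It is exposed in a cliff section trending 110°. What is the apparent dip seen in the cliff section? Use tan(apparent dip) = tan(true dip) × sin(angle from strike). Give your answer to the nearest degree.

55°

The section lies 60° from the strike.
tan(apparent dip) = tan 59° · sin 60° = 1.4413
apparent dip = arctan 1.4413 = 55.25°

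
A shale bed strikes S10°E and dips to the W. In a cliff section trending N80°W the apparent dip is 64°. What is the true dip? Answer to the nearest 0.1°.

65.4°

The section is 70° from the strike.
tan(true dip) = tan 64° / sin 70° = 2.1819
δ = arctan(2.1819) = 65.38°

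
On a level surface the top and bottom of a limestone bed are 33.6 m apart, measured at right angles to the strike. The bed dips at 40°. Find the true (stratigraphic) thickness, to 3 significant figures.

True thickness t = w · sin(dip) = 33.6 × sin 40°
t = 33.6 × 0.6428 = 21.598 m

21.6 m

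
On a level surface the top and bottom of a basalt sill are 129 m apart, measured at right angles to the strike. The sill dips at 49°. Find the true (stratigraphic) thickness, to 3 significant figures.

True thickness t = w · sin(dip) = 129 × sin 49°
t = 129 × 0.7547 = 97.358 m

97.4 m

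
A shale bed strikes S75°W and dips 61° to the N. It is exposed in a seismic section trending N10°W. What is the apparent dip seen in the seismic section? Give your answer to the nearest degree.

Angle between strike (S75°W) and section (N10°W): β = 85°.
tan(apparent dip) = tan 61° · sin 85° = 1.7972
apparent dip = arctan 1.7972 = 60.91°

61°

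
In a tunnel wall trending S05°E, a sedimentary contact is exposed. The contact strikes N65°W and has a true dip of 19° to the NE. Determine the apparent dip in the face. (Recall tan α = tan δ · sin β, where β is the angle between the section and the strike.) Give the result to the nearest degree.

The strike is N65°W and the section trends S05°E; the acute angle between them is β = 60°.
tan(apparent dip) = tan 19° · sin 60° = 0.2982
α = arctan(0.2982) = 16.60°

17°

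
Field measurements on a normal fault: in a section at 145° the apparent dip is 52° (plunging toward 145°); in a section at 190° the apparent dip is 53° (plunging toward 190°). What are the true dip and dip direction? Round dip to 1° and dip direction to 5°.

true dip 55°, dip direction 170°

Each apparent-dip line lies in the plane. As unit vectors (x east, y north, z up), v₁ plunges 52°→145° and v₂ plunges 53°→190°.
The plane normal is n = v₁ × v₂ ∝ (0.064, -0.364, 0.262).
Dip δ = arctan(|n_h|/n_z) = arctan(0.370/0.262) = 54.7°.
Dip direction = azimuth of (n_x, n_y) = atan2(0.064, -0.364) = 170°.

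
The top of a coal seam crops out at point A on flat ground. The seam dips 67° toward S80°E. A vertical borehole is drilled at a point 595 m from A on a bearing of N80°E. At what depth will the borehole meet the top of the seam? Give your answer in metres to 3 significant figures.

The hole lies 20° from the dip direction, so the down-dip offset is 595 × cos 20° = 559.12 m.
Depth = down-dip offset × tan(dip) = 559.12 × tan 67° = 559.12 × 2.3559
Depth = 1317.20 m

1320 m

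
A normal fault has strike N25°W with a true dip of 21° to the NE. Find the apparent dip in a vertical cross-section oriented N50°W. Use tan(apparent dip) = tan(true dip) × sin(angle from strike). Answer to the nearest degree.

Angle between strike (N25°W) and section (N50°W): β = 25°.
tan(apparent dip) = tan 21° · sin 25° = 0.1622
apparent dip = arctan 0.1622 = 9.21°

9°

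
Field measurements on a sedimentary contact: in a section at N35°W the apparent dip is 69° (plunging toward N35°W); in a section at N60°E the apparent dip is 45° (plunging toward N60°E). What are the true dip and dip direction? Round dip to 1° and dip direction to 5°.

true dip 71°, dip direction 350°

The two traces are lines in the plane: v₁ = (sin 325°·cos 69°, cos 325°·cos 69°, −sin 69°), v₂ = (sin 60°·cos 45°, cos 60°·cos 45°, −sin 45°).
n = v₁ × v₂ = (-0.122, 0.717, 0.252) (taken with n_z > 0).
tan δ = √(n_x²+n_y²)/n_z = 0.727/0.252, so δ = 70.9°.
The horizontal component of n points toward azimuth atan2(n_x, n_y) = 350°, the dip direction.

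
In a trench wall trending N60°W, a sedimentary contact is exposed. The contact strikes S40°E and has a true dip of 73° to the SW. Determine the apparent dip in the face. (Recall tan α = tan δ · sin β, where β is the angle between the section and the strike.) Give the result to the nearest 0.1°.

48.2°

Angle between strike (S40°E) and section (N60°W): β = 20°.
tan(apparent dip) = tan 73° · sin 20° = 1.1187
apparent dip = arctan 1.1187 = 48.21°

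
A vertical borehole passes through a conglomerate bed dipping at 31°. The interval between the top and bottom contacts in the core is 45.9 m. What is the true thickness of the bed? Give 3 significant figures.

39.3 m

True thickness t = h · cos(dip) = 45.9 × cos 31°
t = 45.9 × 0.8572 = 39.344 m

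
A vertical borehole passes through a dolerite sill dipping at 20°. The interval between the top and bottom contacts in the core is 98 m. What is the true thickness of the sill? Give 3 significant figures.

True thickness t = h · cos(dip) = 98 × cos 20°
t = 98 × 0.9397 = 92.090 m

92.1 m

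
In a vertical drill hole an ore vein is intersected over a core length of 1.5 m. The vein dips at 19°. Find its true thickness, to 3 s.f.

True thickness t = h · cos(dip) = 1.5 × cos 19°
t = 1.5 × 0.9455 = 1.418 m

1.42 m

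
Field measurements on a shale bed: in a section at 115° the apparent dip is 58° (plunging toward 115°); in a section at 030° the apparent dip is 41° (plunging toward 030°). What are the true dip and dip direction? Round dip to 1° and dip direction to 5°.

true dip 60°, dip direction 090°

Each apparent-dip line lies in the plane. As unit vectors (x east, y north, z up), v₁ plunges 58°→115° and v₂ plunges 41°→030°.
The plane normal is n = v₁ × v₂ ∝ (0.701, -0.005, 0.398).
True dip = arccos(n_z / |n|) = arccos(0.4940) = 60.4°.
The horizontal component of n points toward azimuth atan2(n_x, n_y) = 90°, the dip direction.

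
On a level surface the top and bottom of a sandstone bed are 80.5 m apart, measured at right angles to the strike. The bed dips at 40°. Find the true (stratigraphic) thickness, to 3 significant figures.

51.7 m

True thickness t = w · sin(dip) = 80.5 × sin 40°
t = 80.5 × 0.6428 = 51.744 m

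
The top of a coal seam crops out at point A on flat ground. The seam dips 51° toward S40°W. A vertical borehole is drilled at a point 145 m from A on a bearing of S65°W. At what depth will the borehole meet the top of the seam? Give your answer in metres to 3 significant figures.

The hole lies 25° from the dip direction, so the down-dip offset is 145 × cos 25° = 131.41 m.
Depth = down-dip offset × tan(dip) = 131.41 × tan 51° = 131.41 × 1.2349
Depth = 162.28 m

162 m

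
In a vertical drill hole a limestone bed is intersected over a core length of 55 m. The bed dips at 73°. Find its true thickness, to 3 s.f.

True thickness t = h · cos(dip) = 55 × cos 73°
t = 55 × 0.2924 = 16.080 m

16.1 m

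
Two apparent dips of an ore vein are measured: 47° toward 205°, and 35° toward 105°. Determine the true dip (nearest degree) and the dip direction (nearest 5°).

The two traces are lines in the plane: v₁ = (sin 205°·cos 47°, cos 205°·cos 47°, −sin 47°), v₂ = (sin 105°·cos 35°, cos 105°·cos 35°, −sin 35°).
Cross product v₁ × v₂ gives the pole to the plane: n ∝ (0.199, -0.744, 0.550).
True dip = arccos(n_z / |n|) = arccos(0.5812) = 54.5°.
The horizontal component of n points toward azimuth atan2(n_x, n_y) = 165°, the dip direction.

true dip 54°, dip direction 165°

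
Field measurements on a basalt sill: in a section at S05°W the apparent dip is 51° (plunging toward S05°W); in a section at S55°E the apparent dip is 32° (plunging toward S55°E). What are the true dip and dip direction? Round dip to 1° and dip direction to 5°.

The two traces are lines in the plane: v₁ = (sin 185°·cos 51°, cos 185°·cos 51°, −sin 51°), v₂ = (sin 125°·cos 32°, cos 125°·cos 32°, −sin 32°).
n = v₁ × v₂ = (-0.046, -0.569, 0.462) (taken with n_z > 0).
tan δ = √(n_x²+n_y²)/n_z = 0.571/0.462, so δ = 51.0°.
Dip direction = atan2(-0.046, -0.569) = 185° (azimuth of n's horizontal projection).

true dip 51°, dip direction 185°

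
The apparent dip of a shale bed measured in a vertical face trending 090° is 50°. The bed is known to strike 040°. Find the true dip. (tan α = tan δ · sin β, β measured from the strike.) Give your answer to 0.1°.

The section is 50° from the strike.
tan(true dip) = tan 50° / sin 50° = 1.5557
δ = arctan(1.5557) = 57.27°

57.3°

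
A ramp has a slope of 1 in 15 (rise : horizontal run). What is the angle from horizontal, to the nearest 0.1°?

tan θ = 1/15 = 0.0667
θ = arctan(0.0667) = 3.81°

3.8°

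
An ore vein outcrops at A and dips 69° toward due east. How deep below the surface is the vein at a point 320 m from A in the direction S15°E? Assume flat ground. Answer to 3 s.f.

216 m

The hole lies 75° from the dip direction, so the down-dip offset is 320 × cos 75° = 82.82 m.
Depth = down-dip offset × tan(dip) = 82.82 × tan 69° = 82.82 × 2.6051
Depth = 215.76 m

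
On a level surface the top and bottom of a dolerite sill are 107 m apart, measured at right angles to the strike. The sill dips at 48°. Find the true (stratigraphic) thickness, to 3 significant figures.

79.5 m

True thickness t = w · sin(dip) = 107 × sin 48°
t = 107 × 0.7431 = 79.516 m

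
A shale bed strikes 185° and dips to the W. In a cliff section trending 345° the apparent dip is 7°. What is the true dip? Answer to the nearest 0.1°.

19.7°

The section is 20° from the strike.
tan(true dip) = tan 7° / sin 20° = 0.3590
δ = arctan(0.3590) = 19.75°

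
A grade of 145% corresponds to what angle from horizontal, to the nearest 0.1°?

55.4°

tan θ = 145/100 = 1.4500
θ = arctan(1.4500) = 55.41°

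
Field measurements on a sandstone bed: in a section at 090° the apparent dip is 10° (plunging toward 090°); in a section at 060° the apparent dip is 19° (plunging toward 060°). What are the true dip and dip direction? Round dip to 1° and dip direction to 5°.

Represent each trace as a vector plunging at its apparent dip toward its trend (east-north-up frame): v₁ = (0.985, 0.000, -0.174), v₂ = (0.819, 0.473, -0.326).
Cross product v₁ × v₂ gives the pole to the plane: n ∝ (0.082, 0.178, 0.466).
Dip δ = arctan(|n_h|/n_z) = arctan(0.196/0.466) = 22.9°.
Dip direction = azimuth of (n_x, n_y) = atan2(0.082, 0.178) = 25°.

true dip 23°, dip direction 025°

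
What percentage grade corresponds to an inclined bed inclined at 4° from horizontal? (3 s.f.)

grade % = 100 × tan 4° = 100 × 0.0699

6.99%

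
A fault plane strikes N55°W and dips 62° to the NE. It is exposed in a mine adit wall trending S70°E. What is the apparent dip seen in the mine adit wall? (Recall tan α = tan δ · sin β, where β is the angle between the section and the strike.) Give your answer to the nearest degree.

The section lies 15° from the strike.
tan(apparent dip) = tan 62° · sin 15° = 0.4868
α = arctan(0.4868) = 25.96°

26°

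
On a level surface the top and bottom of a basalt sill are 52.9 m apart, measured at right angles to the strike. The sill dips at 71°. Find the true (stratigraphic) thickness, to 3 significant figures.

True thickness t = w · sin(dip) = 52.9 × sin 71°
t = 52.9 × 0.9455 = 50.018 m

50.0 m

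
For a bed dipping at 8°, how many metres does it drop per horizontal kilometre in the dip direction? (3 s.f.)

141 m

drop per km = 1000 × tan 8° = 1000 × 0.1405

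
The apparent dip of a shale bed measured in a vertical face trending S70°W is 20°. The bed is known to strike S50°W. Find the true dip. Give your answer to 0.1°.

46.8°

The section is 20° from the strike.
tan δ = tan α / sin β = tan 20° / sin 20° = 0.3640 / 0.3420 = 1.0642
δ = arctan(1.0642) = 46.78°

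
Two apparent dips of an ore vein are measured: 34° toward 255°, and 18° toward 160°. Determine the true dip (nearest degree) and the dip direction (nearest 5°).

true dip 38°, dip direction 225°

Each apparent-dip line lies in the plane. As unit vectors (x east, y north, z up), v₁ plunges 34°→255° and v₂ plunges 18°→160°.
Cross product v₁ × v₂ gives the pole to the plane: n ∝ (-0.433, -0.429, 0.785).
tan δ = √(n_x²+n_y²)/n_z = 0.610/0.785, so δ = 37.8°.
The horizontal component of n points toward azimuth atan2(n_x, n_y) = 225°, the dip direction.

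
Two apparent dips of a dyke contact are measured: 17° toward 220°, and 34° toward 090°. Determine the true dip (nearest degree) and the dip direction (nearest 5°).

true dip 50°, dip direction 145°

Each apparent-dip line lies in the plane. As unit vectors (x east, y north, z up), v₁ plunges 17°→220° and v₂ plunges 34°→090°.
The plane normal is n = v₁ × v₂ ∝ (0.410, -0.586, 0.607).
Dip δ = arctan(|n_h|/n_z) = arctan(0.715/0.607) = 49.7°.
Dip direction = atan2(0.410, -0.586) = 145° (azimuth of n's horizontal projection).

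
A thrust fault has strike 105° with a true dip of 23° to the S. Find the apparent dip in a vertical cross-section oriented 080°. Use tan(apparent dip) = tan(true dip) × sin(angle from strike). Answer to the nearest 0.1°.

10.2°

Angle between strike (105°) and section (080°): β = 25°.
tan α = tan 23° × sin 25° = 0.4245 × 0.4226 = 0.1794
α = arctan(0.1794) = 10.17°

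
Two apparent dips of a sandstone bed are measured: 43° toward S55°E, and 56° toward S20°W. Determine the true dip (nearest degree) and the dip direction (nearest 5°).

true dip 58°, dip direction 180°

Each apparent-dip line lies in the plane. As unit vectors (x east, y north, z up), v₁ plunges 43°→S55°E and v₂ plunges 56°→S20°W.
Cross product v₁ × v₂ gives the pole to the plane: n ∝ (0.011, -0.627, 0.395).
Dip δ = arctan(|n_h|/n_z) = arctan(0.627/0.395) = 57.8°.
The horizontal component of n points toward azimuth atan2(n_x, n_y) = 179°, the dip direction.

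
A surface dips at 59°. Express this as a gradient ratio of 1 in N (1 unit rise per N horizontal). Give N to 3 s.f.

1 : N means tan θ = 1/N, so N = 1/tan 59° = 1/1.6643

1 in 0.601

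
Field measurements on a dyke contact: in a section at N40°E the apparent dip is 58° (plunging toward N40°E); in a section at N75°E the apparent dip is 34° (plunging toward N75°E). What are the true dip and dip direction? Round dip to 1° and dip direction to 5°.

Each apparent-dip line lies in the plane. As unit vectors (x east, y north, z up), v₁ plunges 58°→N40°E and v₂ plunges 34°→N75°E.
Cross product v₁ × v₂ gives the pole to the plane: n ∝ (0.045, 0.489, 0.252).
True dip = arccos(n_z / |n|) = arccos(0.4568) = 62.8°.
Dip direction = azimuth of (n_x, n_y) = atan2(0.045, 0.489) = 5°.

true dip 63°, dip direction 005°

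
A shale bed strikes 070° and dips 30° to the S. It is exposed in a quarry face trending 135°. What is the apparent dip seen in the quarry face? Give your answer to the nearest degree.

28°

The section lies 65° from the strike.
tan α = tan 30° × sin 65° = 0.5774 × 0.9063 = 0.5233
apparent dip = arctan 0.5233 = 27.62°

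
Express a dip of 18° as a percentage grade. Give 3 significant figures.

grade % = 100 × tan 18° = 100 × 0.3249

32.5%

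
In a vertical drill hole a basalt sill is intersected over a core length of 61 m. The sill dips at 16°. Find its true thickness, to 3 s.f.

True thickness t = h · cos(dip) = 61 × cos 16°
t = 61 × 0.9613 = 58.637 m

58.6 m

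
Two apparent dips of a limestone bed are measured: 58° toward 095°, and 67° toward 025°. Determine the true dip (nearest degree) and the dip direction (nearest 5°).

true dip 68°, dip direction 045°

The two traces are lines in the plane: v₁ = (sin 95°·cos 58°, cos 95°·cos 58°, −sin 58°), v₂ = (sin 25°·cos 67°, cos 25°·cos 67°, −sin 67°).
n = v₁ × v₂ = (0.343, 0.346, 0.195) (taken with n_z > 0).
Dip δ = arctan(|n_h|/n_z) = arctan(0.487/0.195) = 68.2°.
Dip direction = atan2(0.343, 0.346) = 45° (azimuth of n's horizontal projection).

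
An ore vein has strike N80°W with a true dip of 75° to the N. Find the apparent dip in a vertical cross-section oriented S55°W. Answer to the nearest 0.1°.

69.2°

The strike is N80°W and the section trends S55°W; the acute angle between them is β = 45°.
tan(apparent dip) = tan 75° · sin 45° = 2.6390
α = arctan(2.6390) = 69.25°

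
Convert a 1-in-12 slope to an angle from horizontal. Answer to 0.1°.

tan θ = 1/12 = 0.0833
θ = arctan(0.0833) = 4.76°

4.8°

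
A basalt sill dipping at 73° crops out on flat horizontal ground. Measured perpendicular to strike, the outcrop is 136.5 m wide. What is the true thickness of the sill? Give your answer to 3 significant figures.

True thickness t = w · sin(dip) = 136.5 × sin 73°
t = 136.5 × 0.9563 = 130.536 m

131 m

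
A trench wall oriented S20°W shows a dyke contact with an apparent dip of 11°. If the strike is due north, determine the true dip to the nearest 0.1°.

29.6°

The section is 20° from the strike.
tan(true dip) = tan 11° / sin 20° = 0.5683
true dip = arctan 0.5683 = 29.61°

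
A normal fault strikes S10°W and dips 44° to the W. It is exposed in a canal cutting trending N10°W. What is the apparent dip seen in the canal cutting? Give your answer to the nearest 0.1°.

The strike is S10°W and the section trends N10°W; the acute angle between them is β = 20°.
tan(apparent dip) = tan 44° · sin 20° = 0.3303
α = arctan(0.3303) = 18.28°

18.3°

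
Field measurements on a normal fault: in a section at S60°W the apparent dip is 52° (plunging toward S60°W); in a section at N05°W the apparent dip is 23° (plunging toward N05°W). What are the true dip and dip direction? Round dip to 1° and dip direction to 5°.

The two traces are lines in the plane: v₁ = (sin 240°·cos 52°, cos 240°·cos 52°, −sin 52°), v₂ = (sin 355°·cos 23°, cos 355°·cos 23°, −sin 23°).
The plane normal is n = v₁ × v₂ ∝ (-0.843, 0.145, 0.514).
Dip δ = arctan(|n_h|/n_z) = arctan(0.855/0.514) = 59.0°.
Dip direction = atan2(-0.843, 0.145) = 280° (azimuth of n's horizontal projection).

true dip 59°, dip direction 280°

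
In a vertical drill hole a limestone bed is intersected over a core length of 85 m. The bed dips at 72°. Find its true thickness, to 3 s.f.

True thickness t = h · cos(dip) = 85 × cos 72°
t = 85 × 0.3090 = 26.266 m

26.3 m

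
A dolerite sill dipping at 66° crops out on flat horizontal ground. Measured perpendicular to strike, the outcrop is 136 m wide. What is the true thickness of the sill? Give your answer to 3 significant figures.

124 m

True thickness t = w · sin(dip) = 136 × sin 66°
t = 136 × 0.9135 = 124.242 m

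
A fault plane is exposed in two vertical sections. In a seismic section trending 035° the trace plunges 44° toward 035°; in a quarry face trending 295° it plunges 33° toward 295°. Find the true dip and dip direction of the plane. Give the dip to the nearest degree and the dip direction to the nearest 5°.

true dip 52°, dip direction 355°

The two traces are lines in the plane: v₁ = (sin 35°·cos 44°, cos 35°·cos 44°, −sin 44°), v₂ = (sin 295°·cos 33°, cos 295°·cos 33°, −sin 33°).
The plane normal is n = v₁ × v₂ ∝ (-0.075, 0.753, 0.594).
Dip δ = arctan(|n_h|/n_z) = arctan(0.756/0.594) = 51.9°.
The horizontal component of n points toward azimuth atan2(n_x, n_y) = 354°, the dip direction.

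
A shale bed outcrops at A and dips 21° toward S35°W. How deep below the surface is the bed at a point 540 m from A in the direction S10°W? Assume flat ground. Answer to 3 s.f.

The hole lies 25° from the dip direction, so the down-dip offset is 540 × cos 25° = 489.41 m.
Depth = down-dip offset × tan(dip) = 489.41 × tan 21° = 489.41 × 0.3839
Depth = 187.87 m

188 m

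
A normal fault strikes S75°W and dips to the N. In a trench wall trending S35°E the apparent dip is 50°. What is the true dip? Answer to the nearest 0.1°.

51.7°

The section is 70° from the strike.
tan(true dip) = tan 50° / sin 70° = 1.2682
true dip = arctan 1.2682 = 51.74°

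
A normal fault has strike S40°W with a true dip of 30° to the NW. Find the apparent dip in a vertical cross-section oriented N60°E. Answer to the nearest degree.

11°

The section lies 20° from the strike.
tan α = tan 30° × sin 20° = 0.5774 × 0.3420 = 0.1975
apparent dip = arctan 0.1975 = 11.17°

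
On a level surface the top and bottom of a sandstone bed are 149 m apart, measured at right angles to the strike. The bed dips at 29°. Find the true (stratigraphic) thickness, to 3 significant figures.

72.2 m

True thickness t = w · sin(dip) = 149 × sin 29°
t = 149 × 0.4848 = 72.237 m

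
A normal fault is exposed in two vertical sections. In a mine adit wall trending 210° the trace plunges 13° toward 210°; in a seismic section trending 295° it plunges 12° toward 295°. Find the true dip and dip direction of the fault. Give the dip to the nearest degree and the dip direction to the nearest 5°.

true dip 17°, dip direction 250°

The two traces are lines in the plane: v₁ = (sin 210°·cos 13°, cos 210°·cos 13°, −sin 13°), v₂ = (sin 295°·cos 12°, cos 295°·cos 12°, −sin 12°).
Cross product v₁ × v₂ gives the pole to the plane: n ∝ (-0.268, -0.098, 0.949).
True dip = arccos(n_z / |n|) = arccos(0.9576) = 16.8°.
Dip direction = azimuth of (n_x, n_y) = atan2(-0.268, -0.098) = 250°.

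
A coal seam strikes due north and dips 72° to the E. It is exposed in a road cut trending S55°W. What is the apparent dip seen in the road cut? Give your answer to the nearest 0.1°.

68.4°

The strike is due north and the section trends S55°W; the acute angle between them is β = 55°.
tan α = tan 72° × sin 55° = 3.0777 × 0.8192 = 2.5211
apparent dip = arctan 2.5211 = 68.36°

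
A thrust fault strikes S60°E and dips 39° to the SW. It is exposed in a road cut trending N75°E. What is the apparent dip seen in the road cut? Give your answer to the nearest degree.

The strike is S60°E and the section trends N75°E; the acute angle between them is β = 45°.
tan α = tan 39° × sin 45° = 0.8098 × 0.7071 = 0.5726
apparent dip = arctan 0.5726 = 29.80°

30°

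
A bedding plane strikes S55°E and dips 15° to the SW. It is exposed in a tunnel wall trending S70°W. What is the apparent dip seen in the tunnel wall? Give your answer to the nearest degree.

Angle between strike (S55°E) and section (S70°W): β = 55°.
tan α = tan 15° × sin 55° = 0.2679 × 0.8192 = 0.2195
apparent dip = arctan 0.2195 = 12.38°

12°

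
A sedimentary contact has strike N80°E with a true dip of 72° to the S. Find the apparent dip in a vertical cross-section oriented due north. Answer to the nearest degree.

72°

The strike is N80°E and the section trends due north; the acute angle between them is β = 80°.
tan α = tan 72° × sin 80° = 3.0777 × 0.9848 = 3.0309
apparent dip = arctan 3.0309 = 71.74°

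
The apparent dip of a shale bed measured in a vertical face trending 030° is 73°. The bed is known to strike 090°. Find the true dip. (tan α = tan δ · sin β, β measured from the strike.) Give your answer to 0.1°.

β = acute angle between strike 090° and section 030° = 60°.
tan δ = tan α / sin β = tan 73° / sin 60° = 3.2709 / 0.8660 = 3.7769
δ = arctan(3.7769) = 75.17°

75.2°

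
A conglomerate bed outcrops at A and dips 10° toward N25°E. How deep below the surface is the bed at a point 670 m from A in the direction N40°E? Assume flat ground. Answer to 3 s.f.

The hole lies 15° from the dip direction, so the down-dip offset is 670 × cos 15° = 647.17 m.
Depth = down-dip offset × tan(dip) = 647.17 × tan 10° = 647.17 × 0.1763
Depth = 114.11 m

114 m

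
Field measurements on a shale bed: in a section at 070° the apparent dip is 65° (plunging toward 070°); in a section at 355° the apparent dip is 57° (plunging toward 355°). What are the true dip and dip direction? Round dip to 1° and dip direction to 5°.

The two traces are lines in the plane: v₁ = (sin 70°·cos 65°, cos 70°·cos 65°, −sin 65°), v₂ = (sin 355°·cos 57°, cos 355°·cos 57°, −sin 57°).
Cross product v₁ × v₂ gives the pole to the plane: n ∝ (0.371, 0.376, 0.222).
tan δ = √(n_x²+n_y²)/n_z = 0.528/0.222, so δ = 67.2°.
Dip direction = azimuth of (n_x, n_y) = atan2(0.371, 0.376) = 45°.

true dip 67°, dip direction 045°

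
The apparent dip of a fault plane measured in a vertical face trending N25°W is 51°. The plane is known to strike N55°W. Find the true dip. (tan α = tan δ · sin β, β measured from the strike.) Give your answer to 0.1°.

The section is 30° from the strike.
tan(true dip) = tan 51° / sin 30° = 2.4698
true dip = arctan 2.4698 = 67.96°

68.0°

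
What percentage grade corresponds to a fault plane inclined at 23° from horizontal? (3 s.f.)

42.4%

grade % = 100 × tan 23° = 100 × 0.4245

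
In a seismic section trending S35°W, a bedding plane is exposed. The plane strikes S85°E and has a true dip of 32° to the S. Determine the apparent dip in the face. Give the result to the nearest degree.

28°

The section lies 60° from the strike.
tan(apparent dip) = tan 32° · sin 60° = 0.5412
α = arctan(0.5412) = 28.42°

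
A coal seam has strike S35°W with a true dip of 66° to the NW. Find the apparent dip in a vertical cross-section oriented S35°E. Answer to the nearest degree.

65°

The section lies 70° from the strike.
tan(apparent dip) = tan 66° · sin 70° = 2.1106
apparent dip = arctan 2.1106 = 64.65°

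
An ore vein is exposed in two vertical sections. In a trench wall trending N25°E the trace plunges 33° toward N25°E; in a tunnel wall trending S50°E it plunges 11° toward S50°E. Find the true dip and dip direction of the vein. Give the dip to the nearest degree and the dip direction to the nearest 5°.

The two traces are lines in the plane: v₁ = (sin 25°·cos 33°, cos 25°·cos 33°, −sin 33°), v₂ = (sin 130°·cos 11°, cos 130°·cos 11°, −sin 11°).
n = v₁ × v₂ = (0.489, 0.342, 0.795) (taken with n_z > 0).
True dip = arccos(n_z / |n|) = arccos(0.8000) = 36.9°.
The horizontal component of n points toward azimuth atan2(n_x, n_y) = 55°, the dip direction.

true dip 37°, dip direction 055°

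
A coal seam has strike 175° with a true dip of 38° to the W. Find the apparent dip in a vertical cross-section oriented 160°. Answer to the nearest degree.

11°

Angle between strike (175°) and section (160°): β = 15°.
tan(apparent dip) = tan 38° · sin 15° = 0.2022
α = arctan(0.2022) = 11.43°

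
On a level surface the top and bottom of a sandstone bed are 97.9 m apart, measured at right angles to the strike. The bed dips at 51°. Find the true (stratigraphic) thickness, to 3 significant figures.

True thickness t = w · sin(dip) = 97.9 × sin 51°
t = 97.9 × 0.7771 = 76.083 m

76.1 m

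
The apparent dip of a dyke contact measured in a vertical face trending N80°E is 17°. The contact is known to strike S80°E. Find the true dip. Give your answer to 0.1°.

41.8°

β = acute angle between strike S80°E and section N80°E = 20°.
tan δ = tan α / sin β = tan 17° / sin 20° = 0.3057 / 0.3420 = 0.8939
δ = arctan(0.8939) = 41.79°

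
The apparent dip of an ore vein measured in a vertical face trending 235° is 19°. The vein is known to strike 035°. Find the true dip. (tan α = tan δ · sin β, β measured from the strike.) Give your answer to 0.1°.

45.2°

β = acute angle between strike 035° and section 235° = 20°.
tan(true dip) = tan 19° / sin 20° = 1.0067
true dip = arctan 1.0067 = 45.19°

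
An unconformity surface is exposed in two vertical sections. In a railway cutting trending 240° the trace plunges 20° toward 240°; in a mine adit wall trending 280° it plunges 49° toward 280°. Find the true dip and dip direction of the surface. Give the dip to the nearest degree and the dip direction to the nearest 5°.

true dip 55°, dip direction 315°

The two traces are lines in the plane: v₁ = (sin 240°·cos 20°, cos 240°·cos 20°, −sin 20°), v₂ = (sin 280°·cos 49°, cos 280°·cos 49°, −sin 49°).
Cross product v₁ × v₂ gives the pole to the plane: n ∝ (-0.394, 0.393, 0.396).
tan δ = √(n_x²+n_y²)/n_z = 0.556/0.396, so δ = 54.5°.
Dip direction = atan2(-0.394, 0.393) = 315° (azimuth of n's horizontal projection).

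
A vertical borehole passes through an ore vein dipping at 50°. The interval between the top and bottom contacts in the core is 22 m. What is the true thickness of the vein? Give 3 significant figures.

14.1 m

True thickness t = h · cos(dip) = 22 × cos 50°
t = 22 × 0.6428 = 14.141 m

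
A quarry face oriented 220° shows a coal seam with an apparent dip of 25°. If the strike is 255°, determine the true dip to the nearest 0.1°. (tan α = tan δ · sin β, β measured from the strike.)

The section is 35° from the strike.
tan δ = tan α / sin β = tan 25° / sin 35° = 0.4663 / 0.5736 = 0.8130
true dip = arctan 0.8130 = 39.11°

39.1°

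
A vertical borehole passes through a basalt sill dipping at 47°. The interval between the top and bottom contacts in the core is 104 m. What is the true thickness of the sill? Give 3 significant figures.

True thickness t = h · cos(dip) = 104 × cos 47°
t = 104 × 0.6820 = 70.928 m

70.9 m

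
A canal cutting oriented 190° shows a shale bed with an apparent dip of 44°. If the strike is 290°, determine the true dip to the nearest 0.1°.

44.4°

The section is 80° from the strike.
tan(true dip) = tan 44° / sin 80° = 0.9806
δ = arctan(0.9806) = 44.44°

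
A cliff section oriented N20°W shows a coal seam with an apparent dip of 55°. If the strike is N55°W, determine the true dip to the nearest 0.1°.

β = acute angle between strike N55°W and section N20°W = 35°.
tan(true dip) = tan 55° / sin 35° = 2.4899
δ = arctan(2.4899) = 68.12°

68.1°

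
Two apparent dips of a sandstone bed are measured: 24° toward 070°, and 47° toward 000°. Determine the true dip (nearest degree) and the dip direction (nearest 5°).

true dip 47°, dip direction 005°

The two traces are lines in the plane: v₁ = (sin 70°·cos 24°, cos 70°·cos 24°, −sin 24°), v₂ = (sin 0°·cos 47°, cos 0°·cos 47°, −sin 47°).
The plane normal is n = v₁ × v₂ ∝ (0.049, 0.628, 0.585).
Dip δ = arctan(|n_h|/n_z) = arctan(0.630/0.585) = 47.1°.
Dip direction = atan2(0.049, 0.628) = 4° (azimuth of n's horizontal projection).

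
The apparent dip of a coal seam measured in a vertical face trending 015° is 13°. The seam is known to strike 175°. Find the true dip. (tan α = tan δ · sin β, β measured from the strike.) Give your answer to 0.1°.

34.0°

The section is 20° from the strike.
tan δ = tan α / sin β = tan 13° / sin 20° = 0.2309 / 0.3420 = 0.6750
δ = arctan(0.6750) = 34.02°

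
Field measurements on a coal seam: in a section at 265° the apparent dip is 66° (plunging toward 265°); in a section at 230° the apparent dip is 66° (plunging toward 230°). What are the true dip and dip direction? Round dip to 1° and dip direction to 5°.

Represent each trace as a vector plunging at its apparent dip toward its trend (east-north-up frame): v₁ = (-0.405, -0.035, -0.914), v₂ = (-0.312, -0.261, -0.914).
Cross product v₁ × v₂ gives the pole to the plane: n ∝ (-0.206, -0.086, 0.095).
Dip δ = arctan(|n_h|/n_z) = arctan(0.223/0.095) = 67.0°.
Dip direction = atan2(-0.206, -0.086) = 248° (azimuth of n's horizontal projection).

true dip 67°, dip direction 250°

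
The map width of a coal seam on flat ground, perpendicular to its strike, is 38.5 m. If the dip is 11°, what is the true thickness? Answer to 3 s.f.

7.35 m

True thickness t = w · sin(dip) = 38.5 × sin 11°
t = 38.5 × 0.1908 = 7.346 m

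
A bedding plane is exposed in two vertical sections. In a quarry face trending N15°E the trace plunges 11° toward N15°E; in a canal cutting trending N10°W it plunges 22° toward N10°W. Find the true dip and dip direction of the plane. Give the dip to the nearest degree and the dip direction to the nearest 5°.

The two traces are lines in the plane: v₁ = (sin 15°·cos 11°, cos 15°·cos 11°, −sin 11°), v₂ = (sin 350°·cos 22°, cos 350°·cos 22°, −sin 22°).
n = v₁ × v₂ = (-0.181, 0.126, 0.385) (taken with n_z > 0).
True dip = arccos(n_z / |n|) = arccos(0.8676) = 29.8°.
Dip direction = azimuth of (n_x, n_y) = atan2(-0.181, 0.126) = 305°.

true dip 30°, dip direction 305°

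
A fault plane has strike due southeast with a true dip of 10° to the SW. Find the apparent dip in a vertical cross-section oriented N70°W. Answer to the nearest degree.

4°

Angle between strike (due southeast) and section (N70°W): β = 25°.
tan α = tan 10° × sin 25° = 0.1763 × 0.4226 = 0.0745
α = arctan(0.0745) = 4.26°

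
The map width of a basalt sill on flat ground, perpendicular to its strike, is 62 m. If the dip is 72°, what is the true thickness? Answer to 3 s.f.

59.0 m

True thickness t = w · sin(dip) = 62 × sin 72°
t = 62 × 0.9511 = 58.966 m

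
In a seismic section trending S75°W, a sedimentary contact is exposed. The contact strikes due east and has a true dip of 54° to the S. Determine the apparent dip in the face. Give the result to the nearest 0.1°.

19.6°

The section lies 15° from the strike.
tan(apparent dip) = tan 54° · sin 15° = 0.3562
α = arctan(0.3562) = 19.61°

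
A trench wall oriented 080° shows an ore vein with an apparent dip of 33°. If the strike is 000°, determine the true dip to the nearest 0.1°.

33.4°

The section is 80° from the strike.
tan δ = tan α / sin β = tan 33° / sin 80° = 0.6494 / 0.9848 = 0.6594
true dip = arctan 0.6594 = 33.40°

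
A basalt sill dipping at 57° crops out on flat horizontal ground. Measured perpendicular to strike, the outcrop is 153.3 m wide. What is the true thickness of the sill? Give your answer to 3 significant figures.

129 m

True thickness t = w · sin(dip) = 153.3 × sin 57°
t = 153.3 × 0.8387 = 128.568 m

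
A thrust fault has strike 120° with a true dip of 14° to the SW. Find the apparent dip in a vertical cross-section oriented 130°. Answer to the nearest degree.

Angle between strike (120°) and section (130°): β = 10°.
tan α = tan 14° × sin 10° = 0.2493 × 0.1736 = 0.0433
apparent dip = arctan 0.0433 = 2.48°

2°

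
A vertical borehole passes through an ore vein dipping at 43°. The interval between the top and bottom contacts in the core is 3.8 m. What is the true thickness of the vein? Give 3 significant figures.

True thickness t = h · cos(dip) = 3.8 × cos 43°
t = 3.8 × 0.7314 = 2.779 m

2.78 m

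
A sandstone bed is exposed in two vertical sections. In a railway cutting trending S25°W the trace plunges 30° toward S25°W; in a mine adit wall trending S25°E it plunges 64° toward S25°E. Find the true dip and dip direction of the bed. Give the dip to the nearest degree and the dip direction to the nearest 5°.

true dip 66°, dip direction 130°

The two traces are lines in the plane: v₁ = (sin 205°·cos 30°, cos 205°·cos 30°, −sin 30°), v₂ = (sin 155°·cos 64°, cos 155°·cos 64°, −sin 64°).
n = v₁ × v₂ = (0.507, -0.422, 0.291) (taken with n_z > 0).
Dip δ = arctan(|n_h|/n_z) = arctan(0.659/0.291) = 66.2°.
The horizontal component of n points toward azimuth atan2(n_x, n_y) = 130°, the dip direction.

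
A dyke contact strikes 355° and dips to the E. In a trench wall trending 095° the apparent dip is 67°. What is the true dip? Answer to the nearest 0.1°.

67.3°

β = acute angle between strike 355° and section 095° = 80°.
tan(true dip) = tan 67° / sin 80° = 2.3922
true dip = arctan 2.3922 = 67.31°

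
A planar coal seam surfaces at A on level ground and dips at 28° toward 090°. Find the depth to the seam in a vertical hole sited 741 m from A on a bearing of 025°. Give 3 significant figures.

167 m

The hole lies 65° from the dip direction, so the down-dip offset is 741 × cos 65° = 313.16 m.
Depth = down-dip offset × tan(dip) = 313.16 × tan 28° = 313.16 × 0.5317
Depth = 166.51 m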